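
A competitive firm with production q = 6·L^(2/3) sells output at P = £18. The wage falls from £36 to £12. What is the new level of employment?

L* = 216

From P·MP_L = w with MP_L = 4·L^(-1/3), the labor demand is L(w) = (72/w)^(3).
At w = 36: L = 8. At w = 12: L = 216.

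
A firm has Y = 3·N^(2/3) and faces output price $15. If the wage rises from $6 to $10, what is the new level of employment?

N* = 27

From P·MP_N = w with MP_N = 2·N^(-1/3), the labor demand is N(w) = (30/w)^(3).
At w = 6: N = 125. At w = 10: N = 27.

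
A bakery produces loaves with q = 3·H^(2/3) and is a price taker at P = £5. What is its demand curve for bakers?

H(w) = 1000/w³

MP_H = (2/3)·3·H^(-1/3) = 2·H^(-1/3).
Setting P·MP_H = w: 10·H^(-1/3) = w.
Solving for H: H^(-1/3) = w/10, so H = (10/w)^(3).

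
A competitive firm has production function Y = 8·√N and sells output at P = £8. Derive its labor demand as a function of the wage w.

N(w) = 1024/w²

MP_N = (1/2)·8·N^(-1/2) = 4·N^(-1/2).
Setting P·MP_N = w: 32·N^(-1/2) = w.
Solving for N: N^(-1/2) = w/32, so N = (32/w)^(2).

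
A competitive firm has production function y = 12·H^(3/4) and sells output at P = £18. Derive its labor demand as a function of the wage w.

H(w) = (162/w)^(4)

MP_H = (3/4)·12·H^(-1/4) = 9·H^(-1/4).
Setting P·MP_H = w: 162·H^(-1/4) = w.
Solving for H: H^(-1/4) = w/162, so H = (162/w)^(4).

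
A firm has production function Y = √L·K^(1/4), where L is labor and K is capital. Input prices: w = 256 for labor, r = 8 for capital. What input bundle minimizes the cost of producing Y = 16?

L* = 16, K* = 256

Cost minimization requires the marginal rate of technical substitution to equal the input-price ratio: MP_L/MP_K = w/r.
Here MP_L/MP_K = (1/2)·(K/L)/(1/4) = 2·(K/L). Setting this equal to 256/8 = 32 gives K = 16L.
Substituting into Y = 16: L^(1/2)·(16L)^(1/4) = 16.
Solving, L = 16 and K = 256.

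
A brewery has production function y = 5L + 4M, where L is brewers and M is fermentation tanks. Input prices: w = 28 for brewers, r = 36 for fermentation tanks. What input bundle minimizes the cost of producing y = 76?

The inputs are perfect substitutes, so the firm uses whichever has the lower cost per unit of output.
Cost per unit of output via L is w/5 = 5.6; via M it is r/4 = 9. L is cheaper.
Producing y = 76 with L alone: L = 15.2, M = 0.

L* = 15.2, M* = 0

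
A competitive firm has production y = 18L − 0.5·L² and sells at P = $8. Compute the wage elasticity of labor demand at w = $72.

ε = -1

From P·MP_L = w with MP_L = 18 − L, labor demand is L(w) = 18 − w/8.
dL/dw = −1/(8) = -0.125.
At w = 72, L = 9, so ε = (dL/dw)·(w/L) = (-0.125)·(72/9) = -1.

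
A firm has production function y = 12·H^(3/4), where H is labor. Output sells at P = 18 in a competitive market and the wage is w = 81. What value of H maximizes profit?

MP_H = (3/4)·12·H^(-1/4) = 9·H^(-1/4).
Profit maximization for a price taker requires P·MP_H = w: 18·9·H^(-1/4) = 81.
So H^(-1/4) = 0.5, which gives H = 16.

H* = 16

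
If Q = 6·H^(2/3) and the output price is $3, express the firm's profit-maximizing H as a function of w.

MP_H = (2/3)·6·H^(-1/3) = 4·H^(-1/3).
Setting P·MP_H = w: 12·H^(-1/3) = w.
Solving for H: H^(-1/3) = w/12, so H = (12/w)^(3).

H(w) = 1728/w³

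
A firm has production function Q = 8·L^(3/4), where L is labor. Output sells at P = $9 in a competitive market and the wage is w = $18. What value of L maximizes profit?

MP_L = (3/4)·8·L^(-1/4) = 6·L^(-1/4).
Profit maximization for a price taker requires P·MP_L = w: 9·6·L^(-1/4) = 18.
So L^(-1/4) = 1/3, which gives L = 81.

L* = 81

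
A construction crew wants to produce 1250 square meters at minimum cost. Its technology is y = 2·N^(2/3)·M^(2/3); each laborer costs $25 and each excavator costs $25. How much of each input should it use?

Cost minimization requires the marginal rate of technical substitution to equal the input-price ratio: MP_N/MP_M = w/r.
Here MP_N/MP_M = (2/3)·(M/N)/(2/3) = (M/N). Setting this equal to 25/25 = 1 gives M = N.
Substituting into y = 1250: 2·N^(2/3)·(N)^(2/3) = 1250.
Solving, N = 125 and M = 125.

N* = 125, M* = 125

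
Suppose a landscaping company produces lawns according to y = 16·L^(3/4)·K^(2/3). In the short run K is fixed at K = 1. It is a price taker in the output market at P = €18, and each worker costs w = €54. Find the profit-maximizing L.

L* = 256

With K = 1, MP_L = (3/4)·16·L^(-1/4)·1^(2/3) = 12·L^(-1/4).
Profit maximization for a price taker requires P·MP_L = w: 18·12·L^(-1/4) = 54.
So L^(-1/4) = 0.25, which gives L = 256.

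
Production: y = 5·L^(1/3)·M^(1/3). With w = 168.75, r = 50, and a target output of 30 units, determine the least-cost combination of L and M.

L* = 8, M* = 27

Cost minimization requires the marginal rate of technical substitution to equal the input-price ratio: MP_L/MP_M = w/r.
Here MP_L/MP_M = (1/3)·(M/L)/(1/3) = (M/L). Setting this equal to 168.75/50 = 3.375 gives M = 3.375L.
Substituting into y = 30: 5·L^(1/3)·(3.375L)^(1/3) = 30.
Solving, L = 8 and M = 27.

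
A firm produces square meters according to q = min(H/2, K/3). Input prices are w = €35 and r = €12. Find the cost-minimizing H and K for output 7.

With a fixed-proportions technology, the cost-minimizing bundle uses no slack in either input: H/2 = K/3 = q.
So H = 2·7 = 14 and K = 3·7 = 21.

H* = 14, K* = 21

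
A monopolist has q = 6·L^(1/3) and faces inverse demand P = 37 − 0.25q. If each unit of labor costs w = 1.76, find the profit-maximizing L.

Marginal revenue from the inverse demand is MR = 37 − 0.5q.
The marginal product is MP_L = 2·L^(-2/3).
A monopolist hires until marginal revenue product equals the wage: MR·MP_L = w.
At L, q = 6·L^(1/3). Substituting and solving: (37 − 3·L^(1/3))·2·L^(-2/3) = 1.76 gives L = 125.

L* = 125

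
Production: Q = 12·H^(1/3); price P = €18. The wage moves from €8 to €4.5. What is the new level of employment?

H* = 64

From P·MP_H = w with MP_H = 4·H^(-2/3), the labor demand is H(w) = (72/w)^(3/2).
At w = 8: H = 27. At w = 4.5: H = 64.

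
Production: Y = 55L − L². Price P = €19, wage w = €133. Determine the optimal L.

L* = 24

The marginal product of L is MP_L = 55 − 2L.
A price-taking firm hires until the value of the marginal product equals the wage: P·MP_L = w, so 19·(55 − 2L) = 133.
Then 55 − 2L = 7, giving L = 24.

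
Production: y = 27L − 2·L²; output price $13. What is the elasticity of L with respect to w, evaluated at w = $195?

From P·MP_L = w with MP_L = 27 − 4L, labor demand is L(w) = (27 − w/13)/4.
dL/dw = −1/(52) = -1/52.
At w = 195, L = 3, so ε = (dL/dw)·(w/L) = (-1/52)·(195/3) = -1.25.

ε = -1.25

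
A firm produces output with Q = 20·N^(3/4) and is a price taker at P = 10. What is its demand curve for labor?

N(w) = (150/w)^(4)

MP_N = (3/4)·20·N^(-1/4) = 15·N^(-1/4).
Setting P·MP_N = w: 150·N^(-1/4) = w.
Solving for N: N^(-1/4) = w/150, so N = (150/w)^(4).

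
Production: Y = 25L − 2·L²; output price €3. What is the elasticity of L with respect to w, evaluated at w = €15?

ε = -0.25

From P·MP_L = w with MP_L = 25 − 4L, labor demand is L(w) = (25 − w/3)/4.
dL/dw = −1/(12) = -1/12.
At w = 15, L = 5, so ε = (dL/dw)·(w/L) = (-1/12)·(15/5) = -0.25.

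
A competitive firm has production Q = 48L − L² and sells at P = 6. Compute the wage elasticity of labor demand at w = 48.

From P·MP_L = w with MP_L = 48 − 2L, labor demand is L(w) = (48 − w/6)/2.
dL/dw = −1/(12) = -1/12.
At w = 48, L = 20, so ε = (dL/dw)·(w/L) = (-1/12)·(48/20) = -0.2.

ε = -0.2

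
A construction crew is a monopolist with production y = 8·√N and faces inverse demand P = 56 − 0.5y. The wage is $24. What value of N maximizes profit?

N* = 16

Marginal revenue from the inverse demand is MR = 56 − y.
The marginal product is MP_N = 4·N^(-1/2).
A monopolist hires until marginal revenue product equals the wage: MR·MP_N = w.
At N, y = 8·√N. Substituting and solving: (56 − 8·√N)·4·N^(-1/2) = 24 gives N = 16.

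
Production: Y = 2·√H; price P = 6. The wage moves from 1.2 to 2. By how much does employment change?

ΔH = -16

From P·MP_H = w with MP_H = H^(-1/2), the labor demand is H(w) = (6/w)^(2).
At w = 1.2: H = 25. At w = 2: H = 9.
ΔH = 9 − 25 = -16.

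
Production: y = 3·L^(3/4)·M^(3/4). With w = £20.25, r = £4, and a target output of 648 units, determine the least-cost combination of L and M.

L* = 16, M* = 81

Cost minimization requires the marginal rate of technical substitution to equal the input-price ratio: MP_L/MP_M = w/r.
Here MP_L/MP_M = (3/4)·(M/L)/(3/4) = (M/L). Setting this equal to 20.25/4 = 5.0625 gives M = 5.0625L.
Substituting into y = 648: 3·L^(3/4)·(5.0625L)^(3/4) = 648.
Solving, L = 16 and M = 81.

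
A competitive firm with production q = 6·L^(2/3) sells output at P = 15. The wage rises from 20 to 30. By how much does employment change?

From P·MP_L = w with MP_L = 4·L^(-1/3), the labor demand is L(w) = (60/w)^(3).
At w = 20: L = 27. At w = 30: L = 8.
ΔL = 8 − 27 = -19.

ΔL = -19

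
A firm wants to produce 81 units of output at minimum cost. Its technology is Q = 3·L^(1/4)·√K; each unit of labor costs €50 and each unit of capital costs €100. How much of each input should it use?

Cost minimization requires the marginal rate of technical substitution to equal the input-price ratio: MP_L/MP_K = w/r.
Here MP_L/MP_K = (1/4)·(K/L)/(1/2) = 0.5·(K/L). Setting this equal to 50/100 = 0.5 gives K = L.
Substituting into Q = 81: 3·L^(1/4)·(L)^(1/2) = 81.
Solving, L = 81 and K = 81.

L* = 81, K* = 81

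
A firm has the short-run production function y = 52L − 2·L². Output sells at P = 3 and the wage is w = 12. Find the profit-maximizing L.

The marginal product of L is MP_L = 52 − 4L.
A price-taking firm hires until the value of the marginal product equals the wage: P·MP_L = w, so 3·(52 − 4L) = 12.
Then 52 − 4L = 4, giving L = 12.

L* = 12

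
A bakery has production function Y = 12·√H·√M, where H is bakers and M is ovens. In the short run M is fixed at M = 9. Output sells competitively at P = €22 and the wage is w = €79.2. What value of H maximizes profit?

H* = 25

With M = 9, MP_H = (1/2)·12·H^(-1/2)·9^(1/2) = 18·H^(-1/2).
Profit maximization for a price taker requires P·MP_H = w: 22·18·H^(-1/2) = 79.2.
So H^(-1/2) = 0.2, which gives H = 25.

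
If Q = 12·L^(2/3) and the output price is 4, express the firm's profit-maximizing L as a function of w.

MP_L = (2/3)·12·L^(-1/3) = 8·L^(-1/3).
Setting P·MP_L = w: 32·L^(-1/3) = w.
Solving for L: L^(-1/3) = w/32, so L = (32/w)^(3).

L(w) = 32768/w³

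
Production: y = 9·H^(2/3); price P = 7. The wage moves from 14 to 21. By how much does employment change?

From P·MP_H = w with MP_H = 6·H^(-1/3), the labor demand is H(w) = (42/w)^(3).
At w = 14: H = 27. At w = 21: H = 8.
ΔH = 8 − 27 = -19.

ΔH = -19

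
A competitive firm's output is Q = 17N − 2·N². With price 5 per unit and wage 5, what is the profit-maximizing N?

The marginal product of N is MP_N = 17 − 4N.
A price-taking firm hires until the value of the marginal product equals the wage: P·MP_N = w, so 5·(17 − 4N) = 5.
Then 17 − 4N = 1, giving N = 4.

N* = 4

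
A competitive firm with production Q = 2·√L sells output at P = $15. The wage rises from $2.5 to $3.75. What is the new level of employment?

L* = 16

From P·MP_L = w with MP_L = L^(-1/2), the labor demand is L(w) = (15/w)^(2).
At w = 2.5: L = 36. At w = 3.75: L = 16.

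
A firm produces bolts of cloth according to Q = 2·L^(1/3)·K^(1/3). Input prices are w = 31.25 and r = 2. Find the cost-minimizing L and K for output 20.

Cost minimization requires the marginal rate of technical substitution to equal the input-price ratio: MP_L/MP_K = w/r.
Here MP_L/MP_K = (1/3)·(K/L)/(1/3) = (K/L). Setting this equal to 31.25/2 = 15.625 gives K = 15.625L.
Substituting into Q = 20: 2·L^(1/3)·(15.625L)^(1/3) = 20.
Solving, L = 8 and K = 125.

L* = 8, K* = 125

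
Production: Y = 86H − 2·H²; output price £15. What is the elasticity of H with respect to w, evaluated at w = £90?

ε = -0.075

From P·MP_H = w with MP_H = 86 − 4H, labor demand is H(w) = (86 − w/15)/4.
dH/dw = −1/(60) = -1/60.
At w = 90, H = 20, so ε = (dH/dw)·(w/H) = (-1/60)·(90/20) = -0.075.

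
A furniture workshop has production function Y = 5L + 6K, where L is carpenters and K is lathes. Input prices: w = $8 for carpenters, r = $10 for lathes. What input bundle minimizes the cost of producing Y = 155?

L* = 31, K* = 0

The inputs are perfect substitutes, so the firm uses whichever has the lower cost per unit of output.
Cost per unit of output via L is w/5 = 1.6; via K it is r/6 = 5/3. L is cheaper.
Producing Y = 155 with L alone: L = 31, K = 0.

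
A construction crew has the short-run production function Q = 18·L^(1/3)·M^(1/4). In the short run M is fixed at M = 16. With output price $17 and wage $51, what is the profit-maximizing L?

With M = 16, MP_L = (1/3)·18·L^(-2/3)·16^(1/4) = 12·L^(-2/3).
Profit maximization for a price taker requires P·MP_L = w: 17·12·L^(-2/3) = 51.
So L^(-2/3) = 0.25, which gives L = 8.

L* = 8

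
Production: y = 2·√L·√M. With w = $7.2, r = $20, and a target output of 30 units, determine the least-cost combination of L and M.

L* = 25, M* = 9

Cost minimization requires the marginal rate of technical substitution to equal the input-price ratio: MP_L/MP_M = w/r.
Here MP_L/MP_M = (1/2)·(M/L)/(1/2) = (M/L). Setting this equal to 7.2/20 = 0.36 gives M = 0.36L.
Substituting into y = 30: 2·L^(1/2)·(0.36L)^(1/2) = 30.
Solving, L = 25 and M = 9.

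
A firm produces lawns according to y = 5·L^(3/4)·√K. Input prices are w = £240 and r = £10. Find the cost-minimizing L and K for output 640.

L* = 16, K* = 256

Cost minimization requires the marginal rate of technical substitution to equal the input-price ratio: MP_L/MP_K = w/r.
Here MP_L/MP_K = (3/4)·(K/L)/(1/2) = 1.5·(K/L). Setting this equal to 240/10 = 24 gives K = 16L.
Substituting into y = 640: 5·L^(3/4)·(16L)^(1/2) = 640.
Solving, L = 16 and K = 256.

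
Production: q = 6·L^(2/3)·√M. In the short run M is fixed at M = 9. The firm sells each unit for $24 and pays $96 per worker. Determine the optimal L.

L* = 27

With M = 9, MP_L = (2/3)·6·L^(-1/3)·9^(1/2) = 12·L^(-1/3).
Profit maximization for a price taker requires P·MP_L = w: 24·12·L^(-1/3) = 96.
So L^(-1/3) = 1/3, which gives L = 27.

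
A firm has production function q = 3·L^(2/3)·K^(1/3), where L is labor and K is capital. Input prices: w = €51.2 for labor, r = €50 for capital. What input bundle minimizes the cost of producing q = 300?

Cost minimization requires the marginal rate of technical substitution to equal the input-price ratio: MP_L/MP_K = w/r.
Here MP_L/MP_K = (2/3)·(K/L)/(1/3) = 2·(K/L). Setting this equal to 51.2/50 = 1.024 gives K = 0.512L.
Substituting into q = 300: 3·L^(2/3)·(0.512L)^(1/3) = 300.
Solving, L = 125 and K = 64.

L* = 125, K* = 64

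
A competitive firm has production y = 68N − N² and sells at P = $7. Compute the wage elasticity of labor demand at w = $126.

From P·MP_N = w with MP_N = 68 − 2N, labor demand is N(w) = (68 − w/7)/2.
dN/dw = −1/(14) = -1/14.
At w = 126, N = 25, so ε = (dN/dw)·(w/N) = (-1/14)·(126/25) = -0.36.

ε = -0.36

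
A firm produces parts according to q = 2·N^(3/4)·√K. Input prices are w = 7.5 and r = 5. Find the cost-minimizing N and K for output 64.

N* = 16, K* = 16

Cost minimization requires the marginal rate of technical substitution to equal the input-price ratio: MP_N/MP_K = w/r.
Here MP_N/MP_K = (3/4)·(K/N)/(1/2) = 1.5·(K/N). Setting this equal to 7.5/5 = 1.5 gives K = N.
Substituting into q = 64: 2·N^(3/4)·(N)^(1/2) = 64.
Solving, N = 16 and K = 16.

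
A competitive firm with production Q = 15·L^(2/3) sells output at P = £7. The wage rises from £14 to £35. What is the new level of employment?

L* = 8

From P·MP_L = w with MP_L = 10·L^(-1/3), the labor demand is L(w) = (70/w)^(3).
At w = 14: L = 125. At w = 35: L = 8.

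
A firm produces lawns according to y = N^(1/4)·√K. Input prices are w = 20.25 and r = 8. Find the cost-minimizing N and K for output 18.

N* = 16, K* = 81

Cost minimization requires the marginal rate of technical substitution to equal the input-price ratio: MP_N/MP_K = w/r.
Here MP_N/MP_K = (1/4)·(K/N)/(1/2) = 0.5·(K/N). Setting this equal to 20.25/8 = 2.53125 gives K = 5.0625N.
Substituting into y = 18: N^(1/4)·(5.0625N)^(1/2) = 18.
Solving, N = 16 and K = 81.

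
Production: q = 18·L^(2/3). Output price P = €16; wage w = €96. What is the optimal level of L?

MP_L = (2/3)·18·L^(-1/3) = 12·L^(-1/3).
Profit maximization for a price taker requires P·MP_L = w: 16·12·L^(-1/3) = 96.
So L^(-1/3) = 0.5, which gives L = 8.

L* = 8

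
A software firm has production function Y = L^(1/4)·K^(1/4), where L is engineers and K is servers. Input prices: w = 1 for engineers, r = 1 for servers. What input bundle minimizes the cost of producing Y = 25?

L* = 625, K* = 625

Cost minimization requires the marginal rate of technical substitution to equal the input-price ratio: MP_L/MP_K = w/r.
Here MP_L/MP_K = (1/4)·(K/L)/(1/4) = (K/L). Setting this equal to 1/1 = 1 gives K = L.
Substituting into Y = 25: L^(1/4)·(L)^(1/4) = 25.
Solving, L = 625 and K = 625.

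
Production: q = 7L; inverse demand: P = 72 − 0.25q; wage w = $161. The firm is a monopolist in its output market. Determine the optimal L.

L* = 14

Marginal revenue from the inverse demand is MR = 72 − 0.5q.
The marginal product is MP_L = 7.
A monopolist hires until marginal revenue product equals the wage: MR·MP_L = w.
(72 − 3.5L)·7 = 161, so L = 14.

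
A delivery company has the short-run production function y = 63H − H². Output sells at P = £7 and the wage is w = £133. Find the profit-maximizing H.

The marginal product of H is MP_H = 63 − 2H.
A price-taking firm hires until the value of the marginal product equals the wage: P·MP_H = w, so 7·(63 − 2H) = 133.
Then 63 − 2H = 19, giving H = 22.

H* = 22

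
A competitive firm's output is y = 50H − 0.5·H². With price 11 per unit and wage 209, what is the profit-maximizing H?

H* = 31

The marginal product of H is MP_H = 50 − H.
A price-taking firm hires until the value of the marginal product equals the wage: P·MP_H = w, so 11·(50 − H) = 209.
Then 50 − H = 19, giving H = 31.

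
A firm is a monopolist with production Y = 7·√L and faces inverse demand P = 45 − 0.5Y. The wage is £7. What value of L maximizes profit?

Marginal revenue from the inverse demand is MR = 45 − Y.
The marginal product is MP_L = 3.5·L^(-1/2).
A monopolist hires until marginal revenue product equals the wage: MR·MP_L = w.
At L, Y = 7·√L. Substituting and solving: (45 − 7·√L)·3.5·L^(-1/2) = 7 gives L = 25.

L* = 25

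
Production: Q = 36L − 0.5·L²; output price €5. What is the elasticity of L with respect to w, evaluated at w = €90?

From P·MP_L = w with MP_L = 36 − L, labor demand is L(w) = 36 − w/5.
dL/dw = −1/(5) = -0.2.
At w = 90, L = 18, so ε = (dL/dw)·(w/L) = (-0.2)·(90/18) = -1.

ε = -1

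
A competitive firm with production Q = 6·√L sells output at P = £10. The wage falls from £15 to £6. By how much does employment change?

From P·MP_L = w with MP_L = 3·L^(-1/2), the labor demand is L(w) = (30/w)^(2).
At w = 15: L = 4. At w = 6: L = 25.
ΔL = 25 − 4 = 21.

ΔL = 21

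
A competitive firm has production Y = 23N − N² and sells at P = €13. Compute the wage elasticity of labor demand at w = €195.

From P·MP_N = w with MP_N = 23 − 2N, labor demand is N(w) = (23 − w/13)/2.
dN/dw = −1/(26) = -1/26.
At w = 195, N = 4, so ε = (dN/dw)·(w/N) = (-1/26)·(195/4) = -1.875.

ε = -1.875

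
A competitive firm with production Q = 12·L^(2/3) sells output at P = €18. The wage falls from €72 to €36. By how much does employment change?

From P·MP_L = w with MP_L = 8·L^(-1/3), the labor demand is L(w) = (144/w)^(3).
At w = 72: L = 8. At w = 36: L = 64.
ΔL = 64 − 8 = 56.

ΔL = 56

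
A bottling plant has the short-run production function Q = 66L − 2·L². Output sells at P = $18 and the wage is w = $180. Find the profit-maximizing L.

The marginal product of L is MP_L = 66 − 4L.
A price-taking firm hires until the value of the marginal product equals the wage: P·MP_L = w, so 18·(66 − 4L) = 180.
Then 66 − 4L = 10, giving L = 14.

L* = 14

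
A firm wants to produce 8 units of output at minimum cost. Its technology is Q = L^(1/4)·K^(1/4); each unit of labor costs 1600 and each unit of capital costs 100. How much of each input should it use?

Cost minimization requires the marginal rate of technical substitution to equal the input-price ratio: MP_L/MP_K = w/r.
Here MP_L/MP_K = (1/4)·(K/L)/(1/4) = (K/L). Setting this equal to 1600/100 = 16 gives K = 16L.
Substituting into Q = 8: L^(1/4)·(16L)^(1/4) = 8.
Solving, L = 16 and K = 256.

L* = 16, K* = 256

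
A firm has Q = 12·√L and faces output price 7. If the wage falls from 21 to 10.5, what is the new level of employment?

From P·MP_L = w with MP_L = 6·L^(-1/2), the labor demand is L(w) = (42/w)^(2).
At w = 21: L = 4. At w = 10.5: L = 16.

L* = 16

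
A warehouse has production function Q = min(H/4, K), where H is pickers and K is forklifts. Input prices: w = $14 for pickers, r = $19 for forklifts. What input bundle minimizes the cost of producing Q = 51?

With a fixed-proportions technology, the cost-minimizing bundle uses no slack in either input: H/4 = K = Q.
So H = 4·51 = 204 and K = 51.

H* = 204, K* = 51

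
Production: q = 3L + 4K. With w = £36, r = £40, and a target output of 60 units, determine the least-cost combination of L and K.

The inputs are perfect substitutes, so the firm uses whichever has the lower cost per unit of output.
Cost per unit of output via L is w/3 = 12; via K it is r/4 = 10. K is cheaper.
Producing q = 60 with K alone: L = 0, K = 15.

L* = 0, K* = 15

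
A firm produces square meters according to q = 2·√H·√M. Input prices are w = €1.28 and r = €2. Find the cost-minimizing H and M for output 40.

H* = 25, M* = 16

Cost minimization requires the marginal rate of technical substitution to equal the input-price ratio: MP_H/MP_M = w/r.
Here MP_H/MP_M = (1/2)·(M/H)/(1/2) = (M/H). Setting this equal to 1.28/2 = 0.64 gives M = 0.64H.
Substituting into q = 40: 2·H^(1/2)·(0.64H)^(1/2) = 40.
Solving, H = 25 and M = 16.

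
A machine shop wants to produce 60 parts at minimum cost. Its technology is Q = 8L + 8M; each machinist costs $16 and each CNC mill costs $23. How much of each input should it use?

L* = 7.5, M* = 0

The inputs are perfect substitutes, so the firm uses whichever has the lower cost per unit of output.
Cost per unit of output via L is w/8 = 2; via M it is r/8 = 2.875. L is cheaper.
Producing Q = 60 with L alone: L = 7.5, M = 0.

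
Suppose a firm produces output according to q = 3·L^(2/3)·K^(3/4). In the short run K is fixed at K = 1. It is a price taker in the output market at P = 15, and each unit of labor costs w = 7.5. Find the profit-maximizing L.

L* = 64

With K = 1, MP_L = (2/3)·3·L^(-1/3)·1^(3/4) = 2·L^(-1/3).
Profit maximization for a price taker requires P·MP_L = w: 15·2·L^(-1/3) = 7.5.
So L^(-1/3) = 0.25, which gives L = 64.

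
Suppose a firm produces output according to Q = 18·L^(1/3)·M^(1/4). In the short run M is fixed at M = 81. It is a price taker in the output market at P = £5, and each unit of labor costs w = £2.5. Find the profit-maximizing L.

With M = 81, MP_L = (1/3)·18·L^(-2/3)·81^(1/4) = 18·L^(-2/3).
Profit maximization for a price taker requires P·MP_L = w: 5·18·L^(-2/3) = 2.5.
So L^(-2/3) = 1/36, which gives L = 216.

L* = 216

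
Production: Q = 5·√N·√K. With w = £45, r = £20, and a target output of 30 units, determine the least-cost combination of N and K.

N* = 4, K* = 9

Cost minimization requires the marginal rate of technical substitution to equal the input-price ratio: MP_N/MP_K = w/r.
Here MP_N/MP_K = (1/2)·(K/N)/(1/2) = (K/N). Setting this equal to 45/20 = 2.25 gives K = 2.25N.
Substituting into Q = 30: 5·N^(1/2)·(2.25N)^(1/2) = 30.
Solving, N = 4 and K = 9.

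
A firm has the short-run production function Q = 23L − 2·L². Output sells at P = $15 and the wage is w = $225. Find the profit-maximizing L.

L* = 2

The marginal product of L is MP_L = 23 − 4L.
A price-taking firm hires until the value of the marginal product equals the wage: P·MP_L = w, so 15·(23 − 4L) = 225.
Then 23 − 4L = 15, giving L = 2.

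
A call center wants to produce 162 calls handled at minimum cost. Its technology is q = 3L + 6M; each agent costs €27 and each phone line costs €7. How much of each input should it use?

The inputs are perfect substitutes, so the firm uses whichever has the lower cost per unit of output.
Cost per unit of output via L is w/3 = 9; via M it is r/6 = 7/6. M is cheaper.
Producing q = 162 with M alone: L = 0, M = 27.

L* = 0, M* = 27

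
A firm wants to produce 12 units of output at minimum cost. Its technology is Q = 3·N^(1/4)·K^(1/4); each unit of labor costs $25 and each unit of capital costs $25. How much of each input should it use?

Cost minimization requires the marginal rate of technical substitution to equal the input-price ratio: MP_N/MP_K = w/r.
Here MP_N/MP_K = (1/4)·(K/N)/(1/4) = (K/N). Setting this equal to 25/25 = 1 gives K = N.
Substituting into Q = 12: 3·N^(1/4)·(N)^(1/4) = 12.
Solving, N = 16 and K = 16.

N* = 16, K* = 16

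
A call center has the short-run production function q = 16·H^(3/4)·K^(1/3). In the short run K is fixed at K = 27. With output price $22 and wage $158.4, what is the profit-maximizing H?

With K = 27, MP_H = (3/4)·16·H^(-1/4)·27^(1/3) = 36·H^(-1/4).
Profit maximization for a price taker requires P·MP_H = w: 22·36·H^(-1/4) = 158.4.
So H^(-1/4) = 0.2, which gives H = 625.

H* = 625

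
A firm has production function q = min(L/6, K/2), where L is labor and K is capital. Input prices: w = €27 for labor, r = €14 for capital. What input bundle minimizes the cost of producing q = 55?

With a fixed-proportions technology, the cost-minimizing bundle uses no slack in either input: L/6 = K/2 = q.
So L = 6·55 = 330 and K = 2·55 = 110.

L* = 330, K* = 110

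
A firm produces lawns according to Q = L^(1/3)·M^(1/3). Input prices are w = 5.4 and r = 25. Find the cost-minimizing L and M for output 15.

Cost minimization requires the marginal rate of technical substitution to equal the input-price ratio: MP_L/MP_M = w/r.
Here MP_L/MP_M = (1/3)·(M/L)/(1/3) = (M/L). Setting this equal to 5.4/25 = 0.216 gives M = 0.216L.
Substituting into Q = 15: L^(1/3)·(0.216L)^(1/3) = 15.
Solving, L = 125 and M = 27.

L* = 125, M* = 27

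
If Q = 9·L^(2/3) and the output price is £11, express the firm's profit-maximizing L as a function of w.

L(w) = 287496/w³

MP_L = (2/3)·9·L^(-1/3) = 6·L^(-1/3).
Setting P·MP_L = w: 66·L^(-1/3) = w.
Solving for L: L^(-1/3) = w/66, so L = (66/w)^(3).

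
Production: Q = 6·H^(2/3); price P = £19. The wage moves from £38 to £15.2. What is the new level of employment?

H* = 125

From P·MP_H = w with MP_H = 4·H^(-1/3), the labor demand is H(w) = (76/w)^(3).
At w = 38: H = 8. At w = 15.2: H = 125.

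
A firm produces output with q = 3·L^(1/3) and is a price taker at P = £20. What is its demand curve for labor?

L(w) = (20/w)^(3/2)

MP_L = (1/3)·3·L^(-2/3) = L^(-2/3).
Setting P·MP_L = w: 20·L^(-2/3) = w.
Solving for L: L^(-2/3) = w/20, so L = (20/w)^(3/2).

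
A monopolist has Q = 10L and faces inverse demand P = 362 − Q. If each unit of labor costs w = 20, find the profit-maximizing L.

L* = 18

Marginal revenue from the inverse demand is MR = 362 − 2Q.
The marginal product is MP_L = 10.
A monopolist hires until marginal revenue product equals the wage: MR·MP_L = w.
(362 − 20L)·10 = 20, so L = 18.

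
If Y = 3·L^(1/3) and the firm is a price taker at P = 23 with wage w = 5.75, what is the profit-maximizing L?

L* = 8

MP_L = (1/3)·3·L^(-2/3) = L^(-2/3).
Profit maximization for a price taker requires P·MP_L = w: 23·L^(-2/3) = 5.75.
So L^(-2/3) = 0.25, which gives L = 8.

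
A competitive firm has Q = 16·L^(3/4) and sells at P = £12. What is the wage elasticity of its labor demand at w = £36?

MP_L = (3/4)·16·L^(-1/4), so P·MP_L = w gives 144·L^(-1/4) = w.
Solving, L(w) = (144/w)^(4). This is a constant-elasticity form: L ∝ w^(−4), so ε = −4.

ε = -4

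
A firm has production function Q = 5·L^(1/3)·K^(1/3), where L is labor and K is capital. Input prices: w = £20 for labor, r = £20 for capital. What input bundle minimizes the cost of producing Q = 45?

L* = 27, K* = 27

Cost minimization requires the marginal rate of technical substitution to equal the input-price ratio: MP_L/MP_K = w/r.
Here MP_L/MP_K = (1/3)·(K/L)/(1/3) = (K/L). Setting this equal to 20/20 = 1 gives K = L.
Substituting into Q = 45: 5·L^(1/3)·(L)^(1/3) = 45.
Solving, L = 27 and K = 27.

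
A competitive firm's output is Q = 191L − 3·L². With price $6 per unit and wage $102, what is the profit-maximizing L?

The marginal product of L is MP_L = 191 − 6L.
A price-taking firm hires until the value of the marginal product equals the wage: P·MP_L = w, so 6·(191 − 6L) = 102.
Then 191 − 6L = 17, giving L = 29.

L* = 29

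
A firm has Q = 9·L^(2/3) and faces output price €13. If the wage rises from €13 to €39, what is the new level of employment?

From P·MP_L = w with MP_L = 6·L^(-1/3), the labor demand is L(w) = (78/w)^(3).
At w = 13: L = 216. At w = 39: L = 8.

L* = 8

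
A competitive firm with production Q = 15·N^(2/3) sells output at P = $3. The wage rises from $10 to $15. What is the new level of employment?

N* = 8

From P·MP_N = w with MP_N = 10·N^(-1/3), the labor demand is N(w) = (30/w)^(3).
At w = 10: N = 27. At w = 15: N = 8.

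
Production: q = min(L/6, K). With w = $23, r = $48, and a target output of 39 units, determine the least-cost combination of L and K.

With a fixed-proportions technology, the cost-minimizing bundle uses no slack in either input: L/6 = K = q.
So L = 6·39 = 234 and K = 39.

L* = 234, K* = 39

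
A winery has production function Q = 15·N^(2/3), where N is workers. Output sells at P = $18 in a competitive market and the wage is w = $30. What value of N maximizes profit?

MP_N = (2/3)·15·N^(-1/3) = 10·N^(-1/3).
Profit maximization for a price taker requires P·MP_N = w: 18·10·N^(-1/3) = 30.
So N^(-1/3) = 1/6, which gives N = 216.

N* = 216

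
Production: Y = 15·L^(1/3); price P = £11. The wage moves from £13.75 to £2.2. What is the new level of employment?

From P·MP_L = w with MP_L = 5·L^(-2/3), the labor demand is L(w) = (55/w)^(3/2).
At w = 13.75: L = 8. At w = 2.2: L = 125.

L* = 125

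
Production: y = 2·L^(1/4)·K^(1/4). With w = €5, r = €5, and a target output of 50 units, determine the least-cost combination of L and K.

L* = 625, K* = 625

Cost minimization requires the marginal rate of technical substitution to equal the input-price ratio: MP_L/MP_K = w/r.
Here MP_L/MP_K = (1/4)·(K/L)/(1/4) = (K/L). Setting this equal to 5/5 = 1 gives K = L.
Substituting into y = 50: 2·L^(1/4)·(L)^(1/4) = 50.
Solving, L = 625 and K = 625.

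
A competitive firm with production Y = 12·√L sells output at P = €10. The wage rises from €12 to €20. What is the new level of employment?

L* = 9

From P·MP_L = w with MP_L = 6·L^(-1/2), the labor demand is L(w) = (60/w)^(2).
At w = 12: L = 25. At w = 20: L = 9.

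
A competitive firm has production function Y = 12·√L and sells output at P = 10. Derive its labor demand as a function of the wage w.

L(w) = 3600/w²

MP_L = (1/2)·12·L^(-1/2) = 6·L^(-1/2).
Setting P·MP_L = w: 60·L^(-1/2) = w.
Solving for L: L^(-1/2) = w/60, so L = (60/w)^(2).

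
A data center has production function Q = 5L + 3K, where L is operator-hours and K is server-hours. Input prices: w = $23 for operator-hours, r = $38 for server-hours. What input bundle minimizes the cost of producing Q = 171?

L* = 34.2, K* = 0

The inputs are perfect substitutes, so the firm uses whichever has the lower cost per unit of output.
Cost per unit of output via L is w/5 = 4.6; via K it is r/3 = 38/3. L is cheaper.
Producing Q = 171 with L alone: L = 34.2, K = 0.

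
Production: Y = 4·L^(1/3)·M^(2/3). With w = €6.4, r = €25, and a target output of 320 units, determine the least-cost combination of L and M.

Cost minimization requires the marginal rate of technical substitution to equal the input-price ratio: MP_L/MP_M = w/r.
Here MP_L/MP_M = (1/3)·(M/L)/(2/3) = 0.5·(M/L). Setting this equal to 6.4/25 = 0.256 gives M = 0.512L.
Substituting into Y = 320: 4·L^(1/3)·(0.512L)^(2/3) = 320.
Solving, L = 125 and M = 64.

L* = 125, M* = 64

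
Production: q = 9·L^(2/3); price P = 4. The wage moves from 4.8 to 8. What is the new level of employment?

L* = 27

From P·MP_L = w with MP_L = 6·L^(-1/3), the labor demand is L(w) = (24/w)^(3).
At w = 4.8: L = 125. At w = 8: L = 27.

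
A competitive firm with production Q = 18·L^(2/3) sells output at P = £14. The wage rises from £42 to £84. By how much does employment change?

ΔL = -56

From P·MP_L = w with MP_L = 12·L^(-1/3), the labor demand is L(w) = (168/w)^(3).
At w = 42: L = 64. At w = 84: L = 8.
ΔL = 8 − 64 = -56.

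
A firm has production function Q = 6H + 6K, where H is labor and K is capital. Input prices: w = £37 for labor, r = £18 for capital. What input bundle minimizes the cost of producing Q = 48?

The inputs are perfect substitutes, so the firm uses whichever has the lower cost per unit of output.
Cost per unit of output via H is w/6 = 37/6; via K it is r/6 = 3. K is cheaper.
Producing Q = 48 with K alone: H = 0, K = 8.

H* = 0, K* = 8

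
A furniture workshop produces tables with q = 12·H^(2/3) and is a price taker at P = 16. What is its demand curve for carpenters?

H(w) = 2097152/w³

MP_H = (2/3)·12·H^(-1/3) = 8·H^(-1/3).
Setting P·MP_H = w: 128·H^(-1/3) = w.
Solving for H: H^(-1/3) = w/128, so H = (128/w)^(3).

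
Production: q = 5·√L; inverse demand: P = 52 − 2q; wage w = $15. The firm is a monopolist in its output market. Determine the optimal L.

L* = 4

Marginal revenue from the inverse demand is MR = 52 − 4q.
The marginal product is MP_L = 2.5·L^(-1/2).
A monopolist hires until marginal revenue product equals the wage: MR·MP_L = w.
At L, q = 5·√L. Substituting and solving: (52 − 20·√L)·2.5·L^(-1/2) = 15 gives L = 4.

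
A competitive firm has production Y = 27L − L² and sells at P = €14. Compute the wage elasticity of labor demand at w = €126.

From P·MP_L = w with MP_L = 27 − 2L, labor demand is L(w) = (27 − w/14)/2.
dL/dw = −1/(28) = -1/28.
At w = 126, L = 9, so ε = (dL/dw)·(w/L) = (-1/28)·(126/9) = -0.5.

ε = -0.5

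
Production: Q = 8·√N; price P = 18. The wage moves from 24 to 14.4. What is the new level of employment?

N* = 25

From P·MP_N = w with MP_N = 4·N^(-1/2), the labor demand is N(w) = (72/w)^(2).
At w = 24: N = 9. At w = 14.4: N = 25.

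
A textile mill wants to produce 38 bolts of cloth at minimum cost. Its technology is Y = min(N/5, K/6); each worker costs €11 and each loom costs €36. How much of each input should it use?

With a fixed-proportions technology, the cost-minimizing bundle uses no slack in either input: N/5 = K/6 = Y.
So N = 5·38 = 190 and K = 6·38 = 228.

N* = 190, K* = 228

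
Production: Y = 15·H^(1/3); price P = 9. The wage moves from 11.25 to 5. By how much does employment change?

ΔH = 19

From P·MP_H = w with MP_H = 5·H^(-2/3), the labor demand is H(w) = (45/w)^(3/2).
At w = 11.25: H = 8. At w = 5: H = 27.
ΔH = 27 − 8 = 19.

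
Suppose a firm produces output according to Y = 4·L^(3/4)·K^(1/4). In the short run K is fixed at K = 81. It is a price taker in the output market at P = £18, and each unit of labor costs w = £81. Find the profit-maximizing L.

With K = 81, MP_L = (3/4)·4·L^(-1/4)·81^(1/4) = 9·L^(-1/4).
Profit maximization for a price taker requires P·MP_L = w: 18·9·L^(-1/4) = 81.
So L^(-1/4) = 0.5, which gives L = 16.

L* = 16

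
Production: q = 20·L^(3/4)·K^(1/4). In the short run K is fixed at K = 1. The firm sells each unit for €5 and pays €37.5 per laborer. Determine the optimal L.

With K = 1, MP_L = (3/4)·20·L^(-1/4)·1^(1/4) = 15·L^(-1/4).
Profit maximization for a price taker requires P·MP_L = w: 5·15·L^(-1/4) = 37.5.
So L^(-1/4) = 0.5, which gives L = 16.

L* = 16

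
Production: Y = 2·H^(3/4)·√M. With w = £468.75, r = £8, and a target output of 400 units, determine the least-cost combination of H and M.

H* = 16, M* = 625

Cost minimization requires the marginal rate of technical substitution to equal the input-price ratio: MP_H/MP_M = w/r.
Here MP_H/MP_M = (3/4)·(M/H)/(1/2) = 1.5·(M/H). Setting this equal to 468.75/8 = 58.59375 gives M = 39.0625H.
Substituting into Y = 400: 2·H^(3/4)·(39.0625H)^(1/2) = 400.
Solving, H = 16 and M = 625.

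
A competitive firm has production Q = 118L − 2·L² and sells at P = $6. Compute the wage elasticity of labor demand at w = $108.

ε = -0.18

From P·MP_L = w with MP_L = 118 − 4L, labor demand is L(w) = (118 − w/6)/4.
dL/dw = −1/(24) = -1/24.
At w = 108, L = 25, so ε = (dL/dw)·(w/L) = (-1/24)·(108/25) = -0.18.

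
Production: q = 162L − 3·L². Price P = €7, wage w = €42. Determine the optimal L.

The marginal product of L is MP_L = 162 − 6L.
A price-taking firm hires until the value of the marginal product equals the wage: P·MP_L = w, so 7·(162 − 6L) = 42.
Then 162 − 6L = 6, giving L = 26.

L* = 26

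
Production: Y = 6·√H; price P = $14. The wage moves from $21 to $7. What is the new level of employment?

From P·MP_H = w with MP_H = 3·H^(-1/2), the labor demand is H(w) = (42/w)^(2).
At w = 21: H = 4. At w = 7: H = 36.

H* = 36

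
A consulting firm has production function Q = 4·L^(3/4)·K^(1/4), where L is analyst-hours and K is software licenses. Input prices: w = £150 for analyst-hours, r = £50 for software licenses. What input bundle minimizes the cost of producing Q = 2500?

L* = 625, K* = 625

Cost minimization requires the marginal rate of technical substitution to equal the input-price ratio: MP_L/MP_K = w/r.
Here MP_L/MP_K = (3/4)·(K/L)/(1/4) = 3·(K/L). Setting this equal to 150/50 = 3 gives K = L.
Substituting into Q = 2500: 4·L^(3/4)·(L)^(1/4) = 2500.
Solving, L = 625 and K = 625.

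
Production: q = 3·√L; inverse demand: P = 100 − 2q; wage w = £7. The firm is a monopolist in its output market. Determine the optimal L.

Marginal revenue from the inverse demand is MR = 100 − 4q.
The marginal product is MP_L = 1.5·L^(-1/2).
A monopolist hires until marginal revenue product equals the wage: MR·MP_L = w.
At L, q = 3·√L. Substituting and solving: (100 − 12·√L)·1.5·L^(-1/2) = 7 gives L = 36.

L* = 36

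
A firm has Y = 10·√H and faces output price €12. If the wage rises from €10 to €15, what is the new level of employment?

H* = 16

From P·MP_H = w with MP_H = 5·H^(-1/2), the labor demand is H(w) = (60/w)^(2).
At w = 10: H = 36. At w = 15: H = 16.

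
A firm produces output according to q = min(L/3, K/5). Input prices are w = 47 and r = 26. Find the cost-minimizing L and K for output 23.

With a fixed-proportions technology, the cost-minimizing bundle uses no slack in either input: L/3 = K/5 = q.
So L = 3·23 = 69 and K = 5·23 = 115.

L* = 69, K* = 115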